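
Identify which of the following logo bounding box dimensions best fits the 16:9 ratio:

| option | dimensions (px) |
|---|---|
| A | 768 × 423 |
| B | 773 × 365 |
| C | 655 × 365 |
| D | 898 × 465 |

Ratios (long/short): A ≈ 1.816; B ≈ 2.118; C ≈ 1.795; D ≈ 1.931.
16:9 ≈ 1.778; option C is nearest (Δ 0.017).

C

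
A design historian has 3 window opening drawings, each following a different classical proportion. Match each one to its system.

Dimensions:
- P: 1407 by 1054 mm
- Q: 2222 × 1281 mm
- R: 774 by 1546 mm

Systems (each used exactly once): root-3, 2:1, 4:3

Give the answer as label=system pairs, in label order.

Ratios: P ≈ 1.335; Q ≈ 1.735; R ≈ 1.997.
Targets: root-3 ≈ 1.732; 2:1 ≈ 2.000; 4:3 ≈ 1.333.

P=4:3, Q=root-3, R=2:1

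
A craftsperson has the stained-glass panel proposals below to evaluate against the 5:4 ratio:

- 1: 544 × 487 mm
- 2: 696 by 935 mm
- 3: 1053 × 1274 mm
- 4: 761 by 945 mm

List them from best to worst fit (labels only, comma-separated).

1: 544/487 ≈ 1.117 → |1.117 − 1.250| = 0.133
2: 935/696 ≈ 1.343 → |1.343 − 1.250| = 0.093
3: 1274/1053 ≈ 1.210 → |1.210 − 1.250| = 0.040
4: 945/761 ≈ 1.242 → |1.242 − 1.250| = 0.008

4, 3, 2, 1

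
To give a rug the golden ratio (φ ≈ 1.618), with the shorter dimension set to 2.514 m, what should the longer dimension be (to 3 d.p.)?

golden ratio ≈ 1.61803.
Longer side = 2.514 × 1.61803 ≈ 4.06773 → 4.068 m.

4.068 m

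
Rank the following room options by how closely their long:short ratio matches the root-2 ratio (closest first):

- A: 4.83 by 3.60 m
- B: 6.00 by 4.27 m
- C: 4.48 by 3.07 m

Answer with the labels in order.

Ratios: A = 4.83 / 3.60 ≈ 1.342; B = 6.00 / 4.27 ≈ 1.405; C = 4.48 / 3.07 ≈ 1.459.
|Δ from 1.414|: A 0.072; B 0.009; C 0.045.

B, C, A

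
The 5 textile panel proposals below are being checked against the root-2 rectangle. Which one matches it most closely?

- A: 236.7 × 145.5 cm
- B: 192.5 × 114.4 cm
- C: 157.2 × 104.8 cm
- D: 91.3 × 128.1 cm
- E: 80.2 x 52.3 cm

Target root-2 ≈ 1.414.
A: 1.627 (Δ0.213)  B: 1.683 (Δ0.269)  C: 1.500 (Δ0.086)  D: 1.403 (Δ0.011)  E: 1.533 (Δ0.119)

D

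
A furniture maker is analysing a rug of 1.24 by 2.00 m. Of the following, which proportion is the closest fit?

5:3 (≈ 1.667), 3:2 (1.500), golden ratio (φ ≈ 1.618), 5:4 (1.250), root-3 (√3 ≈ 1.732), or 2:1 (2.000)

golden ratio

Ratio = 2.00 / 1.24 ≈ 1.613.
Distances: 5:3 1.667 (Δ 0.054); 3:2 1.500 (Δ 0.113); golden ratio 1.618 (Δ 0.005); 5:4 1.250 (Δ 0.363); root-3 1.732 (Δ 0.119); 2:1 2.000 (Δ 0.387).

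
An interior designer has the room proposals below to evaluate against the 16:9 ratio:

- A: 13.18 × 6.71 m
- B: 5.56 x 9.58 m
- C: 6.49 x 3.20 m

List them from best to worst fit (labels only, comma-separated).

A: 13.18/6.71 ≈ 1.964 → |1.964 − 1.778| = 0.186
B: 9.58/5.56 ≈ 1.723 → |1.723 − 1.778| = 0.055
C: 6.49/3.20 ≈ 2.028 → |2.028 − 1.778| = 0.250

B, A, C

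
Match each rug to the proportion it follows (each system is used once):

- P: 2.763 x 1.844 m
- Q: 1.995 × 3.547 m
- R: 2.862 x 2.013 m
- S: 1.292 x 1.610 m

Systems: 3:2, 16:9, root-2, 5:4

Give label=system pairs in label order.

P = 2.763/1.844 ≈ 1.498 → 3:2 (1.500)
Q = 3.547/1.995 ≈ 1.778 → 16:9 (1.778)
R = 2.862/2.013 ≈ 1.422 → root-2 (1.414)
S = 1.610/1.292 ≈ 1.246 → 5:4 (1.250)

P=3:2, Q=16:9, R=root-2, S=5:4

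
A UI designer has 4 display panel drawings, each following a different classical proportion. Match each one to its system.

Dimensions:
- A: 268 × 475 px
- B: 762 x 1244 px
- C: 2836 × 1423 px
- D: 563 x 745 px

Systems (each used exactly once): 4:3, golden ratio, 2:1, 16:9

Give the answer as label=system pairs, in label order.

A=16:9, B=golden ratio, C=2:1, D=4:3

A = 475/268 ≈ 1.772 → 16:9 (1.778)
B = 1244/762 ≈ 1.633 → golden ratio (1.618)
C = 2836/1423 ≈ 1.993 → 2:1 (2.000)
D = 745/563 ≈ 1.323 → 4:3 (1.333)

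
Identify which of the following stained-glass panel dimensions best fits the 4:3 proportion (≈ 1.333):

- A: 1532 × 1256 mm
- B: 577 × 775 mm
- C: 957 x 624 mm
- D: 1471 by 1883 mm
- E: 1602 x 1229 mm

B

Ratios (long/short): A ≈ 1.220; B ≈ 1.343; C ≈ 1.534; D ≈ 1.280; E ≈ 1.303.
4:3 ≈ 1.333; option B is nearest (Δ 0.010).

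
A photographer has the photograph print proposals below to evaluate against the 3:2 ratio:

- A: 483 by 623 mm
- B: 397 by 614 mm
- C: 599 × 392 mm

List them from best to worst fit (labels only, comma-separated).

A: 623/483 ≈ 1.290 → |1.290 − 1.500| = 0.210
B: 614/397 ≈ 1.547 → |1.547 − 1.500| = 0.047
C: 599/392 ≈ 1.528 → |1.528 − 1.500| = 0.028

C, B, A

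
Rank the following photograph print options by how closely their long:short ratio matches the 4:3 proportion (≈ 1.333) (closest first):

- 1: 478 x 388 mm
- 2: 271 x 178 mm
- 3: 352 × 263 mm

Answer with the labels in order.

3, 1, 2

Ratios: 1 = 478 / 388 ≈ 1.232; 2 = 271 / 178 ≈ 1.522; 3 = 352 / 263 ≈ 1.338.
|Δ from 1.333|: 1 0.101; 2 0.189; 3 0.005.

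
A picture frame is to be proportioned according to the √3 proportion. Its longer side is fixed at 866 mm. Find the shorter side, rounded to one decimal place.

root-3 ≈ 1.73205.
Shorter side = 866 ÷ 1.73205 ≈ 499.986 → 500.0 mm.

500.0 mm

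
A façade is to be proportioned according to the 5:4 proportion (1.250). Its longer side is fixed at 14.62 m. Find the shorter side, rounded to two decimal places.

11.70 m

5:4 = 1.25000.
Shorter side = 14.62 ÷ 1.25000 ≈ 11.6960 → 11.70 m.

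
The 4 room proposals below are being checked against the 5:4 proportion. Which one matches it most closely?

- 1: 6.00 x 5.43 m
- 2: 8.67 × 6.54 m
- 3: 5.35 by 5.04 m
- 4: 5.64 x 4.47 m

Target 5:4 ≈ 1.250.
1: 1.105 (Δ0.145)  2: 1.326 (Δ0.076)  3: 1.062 (Δ0.188)  4: 1.262 (Δ0.012)

4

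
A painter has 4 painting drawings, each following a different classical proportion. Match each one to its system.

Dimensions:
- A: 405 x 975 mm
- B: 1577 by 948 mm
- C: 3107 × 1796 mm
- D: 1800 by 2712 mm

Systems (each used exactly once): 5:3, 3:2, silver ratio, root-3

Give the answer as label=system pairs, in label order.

A=silver ratio, B=5:3, C=root-3, D=3:2

Ratios: A ≈ 2.407; B ≈ 1.664; C ≈ 1.730; D ≈ 1.507.
Targets: 5:3 ≈ 1.667; 3:2 ≈ 1.500; silver ratio ≈ 2.414; root-3 ≈ 1.732.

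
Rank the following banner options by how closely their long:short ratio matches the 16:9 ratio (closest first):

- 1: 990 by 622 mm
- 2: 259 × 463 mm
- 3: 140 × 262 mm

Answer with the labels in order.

2, 3, 1

1: 990/622 ≈ 1.592 → |1.592 − 1.778| = 0.186
2: 463/259 ≈ 1.788 → |1.788 − 1.778| = 0.010
3: 262/140 ≈ 1.871 → |1.871 − 1.778| = 0.093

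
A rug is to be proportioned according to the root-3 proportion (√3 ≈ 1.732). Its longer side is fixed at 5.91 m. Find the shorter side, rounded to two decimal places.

3.41 m

root-3 ≈ 1.73205.
Shorter side = 5.91 ÷ 1.73205 ≈ 3.4121 → 3.41 m.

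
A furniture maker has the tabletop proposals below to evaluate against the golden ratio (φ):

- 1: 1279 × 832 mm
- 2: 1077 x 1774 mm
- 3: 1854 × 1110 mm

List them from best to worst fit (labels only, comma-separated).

1: 1279/832 ≈ 1.537 → |1.537 − 1.618| = 0.081
2: 1774/1077 ≈ 1.647 → |1.647 − 1.618| = 0.029
3: 1854/1110 ≈ 1.670 → |1.670 − 1.618| = 0.052

2, 3, 1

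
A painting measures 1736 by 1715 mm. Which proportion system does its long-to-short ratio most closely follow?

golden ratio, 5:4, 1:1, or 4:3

1:1

Ratio = 1736 / 1715 ≈ 1.012.
Distances: golden ratio 1.618 (Δ 0.606); 5:4 1.250 (Δ 0.238); 1:1 1.000 (Δ 0.012); 4:3 1.333 (Δ 0.321).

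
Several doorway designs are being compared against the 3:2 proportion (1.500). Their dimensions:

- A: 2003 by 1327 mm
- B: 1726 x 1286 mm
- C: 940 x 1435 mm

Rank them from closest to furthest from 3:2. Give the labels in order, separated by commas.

A: 2003/1327 ≈ 1.509 → |1.509 − 1.500| = 0.009
B: 1726/1286 ≈ 1.342 → |1.342 − 1.500| = 0.158
C: 1435/940 ≈ 1.527 → |1.527 − 1.500| = 0.027

A, C, B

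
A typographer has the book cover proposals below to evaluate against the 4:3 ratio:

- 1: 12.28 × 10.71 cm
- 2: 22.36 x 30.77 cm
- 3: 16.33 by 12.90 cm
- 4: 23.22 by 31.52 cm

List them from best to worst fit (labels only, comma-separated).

4, 2, 3, 1

1: 12.28/10.71 ≈ 1.147 → |1.147 − 1.333| = 0.186
2: 30.77/22.36 ≈ 1.376 → |1.376 − 1.333| = 0.043
3: 16.33/12.90 ≈ 1.266 → |1.266 − 1.333| = 0.067
4: 31.52/23.22 ≈ 1.357 → |1.357 − 1.333| = 0.024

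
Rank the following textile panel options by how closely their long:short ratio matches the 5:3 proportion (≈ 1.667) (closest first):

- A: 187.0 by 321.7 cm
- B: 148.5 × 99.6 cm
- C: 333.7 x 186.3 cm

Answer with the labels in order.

A: 321.7/187.0 ≈ 1.720 → |1.720 − 1.667| = 0.053
B: 148.5/99.6 ≈ 1.491 → |1.491 − 1.667| = 0.176
C: 333.7/186.3 ≈ 1.791 → |1.791 − 1.667| = 0.124

A, C, B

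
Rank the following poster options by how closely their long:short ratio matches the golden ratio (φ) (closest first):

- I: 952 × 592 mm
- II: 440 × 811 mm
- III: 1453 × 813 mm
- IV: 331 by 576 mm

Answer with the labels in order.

I: 952/592 ≈ 1.608 → |1.608 − 1.618| = 0.010
II: 811/440 ≈ 1.843 → |1.843 − 1.618| = 0.225
III: 1453/813 ≈ 1.787 → |1.787 − 1.618| = 0.169
IV: 576/331 ≈ 1.740 → |1.740 − 1.618| = 0.122

I, IV, III, II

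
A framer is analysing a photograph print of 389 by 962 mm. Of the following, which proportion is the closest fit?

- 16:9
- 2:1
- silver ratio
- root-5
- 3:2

silver ratio

962/389 ≈ 2.473. Nearest candidates are silver ratio (2.414, off by 0.059) and root-5 (2.236, off by 0.237).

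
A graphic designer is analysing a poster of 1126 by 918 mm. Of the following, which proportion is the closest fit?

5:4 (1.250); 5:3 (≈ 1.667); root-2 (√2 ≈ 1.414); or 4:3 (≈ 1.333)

5:4

Ratio = 1126 / 918 ≈ 1.227.
Distances: 5:4 1.250 (Δ 0.023); 5:3 1.667 (Δ 0.440); root-2 1.414 (Δ 0.187); 4:3 1.333 (Δ 0.106).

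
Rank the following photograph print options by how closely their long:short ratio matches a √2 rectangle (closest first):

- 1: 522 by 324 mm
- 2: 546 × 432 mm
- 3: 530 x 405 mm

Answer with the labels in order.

3, 2, 1

1: 522/324 ≈ 1.611 → |1.611 − 1.414| = 0.197
2: 546/432 ≈ 1.264 → |1.264 − 1.414| = 0.150
3: 530/405 ≈ 1.309 → |1.309 − 1.414| = 0.105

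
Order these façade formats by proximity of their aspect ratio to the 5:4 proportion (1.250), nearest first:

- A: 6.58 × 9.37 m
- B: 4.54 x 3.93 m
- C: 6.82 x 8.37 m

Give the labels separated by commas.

C, B, A

Ratios: A = 9.37 / 6.58 ≈ 1.424; B = 4.54 / 3.93 ≈ 1.155; C = 8.37 / 6.82 ≈ 1.227.
|Δ from 1.250|: A 0.174; B 0.095; C 0.023.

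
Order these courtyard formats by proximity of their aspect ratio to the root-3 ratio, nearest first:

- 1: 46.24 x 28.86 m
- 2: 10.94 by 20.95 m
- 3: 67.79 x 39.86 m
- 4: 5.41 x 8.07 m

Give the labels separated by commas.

3, 1, 2, 4

Ratios: 1 = 46.24 / 28.86 ≈ 1.602; 2 = 20.95 / 10.94 ≈ 1.915; 3 = 67.79 / 39.86 ≈ 1.701; 4 = 8.07 / 5.41 ≈ 1.492.
|Δ from 1.732|: 1 0.130; 2 0.183; 3 0.031; 4 0.240.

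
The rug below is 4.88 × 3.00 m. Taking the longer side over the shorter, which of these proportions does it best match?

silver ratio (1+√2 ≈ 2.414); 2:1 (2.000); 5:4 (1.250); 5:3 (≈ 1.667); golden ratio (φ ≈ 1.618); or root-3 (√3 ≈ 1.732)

4.88/3.00 ≈ 1.627. Nearest candidates are golden ratio (1.618, off by 0.009) and 5:3 (1.667, off by 0.040).

golden ratio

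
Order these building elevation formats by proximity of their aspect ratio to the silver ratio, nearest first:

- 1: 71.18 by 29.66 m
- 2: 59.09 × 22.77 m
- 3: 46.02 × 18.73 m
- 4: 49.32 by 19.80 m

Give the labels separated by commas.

1, 3, 4, 2

Ratios: 1 = 71.18 / 29.66 ≈ 2.400; 2 = 59.09 / 22.77 ≈ 2.595; 3 = 46.02 / 18.73 ≈ 2.457; 4 = 49.32 / 19.80 ≈ 2.491.
|Δ from 2.414|: 1 0.014; 2 0.181; 3 0.043; 4 0.077.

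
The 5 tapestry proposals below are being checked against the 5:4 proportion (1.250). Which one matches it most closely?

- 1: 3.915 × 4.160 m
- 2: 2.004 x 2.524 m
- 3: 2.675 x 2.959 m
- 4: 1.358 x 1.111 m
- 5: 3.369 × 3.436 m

Ratios (long/short): 1 ≈ 1.063; 2 ≈ 1.259; 3 ≈ 1.106; 4 ≈ 1.222; 5 ≈ 1.020.
5:4 ≈ 1.250; option 2 is nearest (Δ 0.009).

2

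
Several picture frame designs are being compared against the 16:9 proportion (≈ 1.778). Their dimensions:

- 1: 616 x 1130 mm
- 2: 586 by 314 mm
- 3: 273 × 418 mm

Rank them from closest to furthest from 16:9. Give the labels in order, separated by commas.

1, 2, 3

Ratios: 1 = 1130 / 616 ≈ 1.834; 2 = 586 / 314 ≈ 1.866; 3 = 418 / 273 ≈ 1.531.
|Δ from 1.778|: 1 0.056; 2 0.088; 3 0.247.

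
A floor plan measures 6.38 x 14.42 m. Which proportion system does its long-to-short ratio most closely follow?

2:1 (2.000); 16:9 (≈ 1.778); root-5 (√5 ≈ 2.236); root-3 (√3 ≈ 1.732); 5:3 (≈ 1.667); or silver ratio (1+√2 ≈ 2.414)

root-5

Ratio = 14.42 / 6.38 ≈ 2.260.
Distances: 2:1 2.000 (Δ 0.260); 16:9 1.778 (Δ 0.482); root-5 2.236 (Δ 0.024); root-3 1.732 (Δ 0.528); 5:3 1.667 (Δ 0.593); silver ratio 2.414 (Δ 0.154).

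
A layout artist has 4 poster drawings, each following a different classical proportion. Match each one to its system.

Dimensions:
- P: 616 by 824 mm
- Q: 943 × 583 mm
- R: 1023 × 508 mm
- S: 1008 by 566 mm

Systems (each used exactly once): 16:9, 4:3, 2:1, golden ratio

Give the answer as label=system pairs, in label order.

P = 824/616 ≈ 1.338 → 4:3 (1.333)
Q = 943/583 ≈ 1.617 → golden ratio (1.618)
R = 1023/508 ≈ 2.014 → 2:1 (2.000)
S = 1008/566 ≈ 1.781 → 16:9 (1.778)

P=4:3, Q=golden ratio, R=2:1, S=16:9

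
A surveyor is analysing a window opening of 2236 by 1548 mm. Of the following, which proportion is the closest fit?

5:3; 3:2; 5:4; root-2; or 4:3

2236/1548 ≈ 1.444. Nearest candidates are root-2 (1.414, off by 0.030) and 3:2 (1.500, off by 0.056).

root-2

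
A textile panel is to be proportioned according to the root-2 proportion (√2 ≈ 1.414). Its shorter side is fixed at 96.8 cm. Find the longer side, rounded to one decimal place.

root-2 ≈ 1.41421.
Longer side = 96.8 × 1.41421 ≈ 136.896 → 136.9 cm.

136.9 cm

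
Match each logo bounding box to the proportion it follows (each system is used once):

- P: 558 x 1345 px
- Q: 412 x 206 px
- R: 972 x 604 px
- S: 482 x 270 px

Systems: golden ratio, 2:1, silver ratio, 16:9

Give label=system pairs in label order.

P=silver ratio, Q=2:1, R=golden ratio, S=16:9

Ratios: P ≈ 2.410; Q ≈ 2.000; R ≈ 1.609; S ≈ 1.785.
Targets: golden ratio ≈ 1.618; 2:1 ≈ 2.000; silver ratio ≈ 2.414; 16:9 ≈ 1.778.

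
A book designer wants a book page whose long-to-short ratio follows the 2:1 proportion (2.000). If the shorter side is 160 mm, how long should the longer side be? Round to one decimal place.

2:1 = 2.00000.
Longer side = 160 × 2.00000 ≈ 320.000 → 320.0 mm.

320.0 mm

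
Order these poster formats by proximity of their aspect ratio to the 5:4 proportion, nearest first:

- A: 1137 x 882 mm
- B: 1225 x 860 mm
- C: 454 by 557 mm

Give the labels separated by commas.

A: 1137/882 ≈ 1.289 → |1.289 − 1.250| = 0.039
B: 1225/860 ≈ 1.424 → |1.424 − 1.250| = 0.174
C: 557/454 ≈ 1.227 → |1.227 − 1.250| = 0.023

C, A, B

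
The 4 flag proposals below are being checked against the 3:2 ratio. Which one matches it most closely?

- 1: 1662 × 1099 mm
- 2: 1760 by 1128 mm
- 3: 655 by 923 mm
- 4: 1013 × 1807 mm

1

Ratios (long/short): 1 ≈ 1.512; 2 ≈ 1.560; 3 ≈ 1.409; 4 ≈ 1.784.
3:2 ≈ 1.500; option 1 is nearest (Δ 0.012).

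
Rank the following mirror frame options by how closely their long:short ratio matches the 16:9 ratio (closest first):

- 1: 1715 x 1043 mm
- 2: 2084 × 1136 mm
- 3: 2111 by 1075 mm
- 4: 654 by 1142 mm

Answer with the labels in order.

Ratios: 1 = 1715 / 1043 ≈ 1.644; 2 = 2084 / 1136 ≈ 1.835; 3 = 2111 / 1075 ≈ 1.964; 4 = 1142 / 654 ≈ 1.746.
|Δ from 1.778|: 1 0.134; 2 0.057; 3 0.186; 4 0.032.

4, 2, 1, 3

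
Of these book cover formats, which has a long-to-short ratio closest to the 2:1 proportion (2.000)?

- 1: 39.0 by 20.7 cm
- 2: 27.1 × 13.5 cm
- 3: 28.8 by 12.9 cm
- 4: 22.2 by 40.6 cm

Target 2:1 ≈ 2.000.
1: 1.884 (Δ0.116)  2: 2.007 (Δ0.007)  3: 2.233 (Δ0.233)  4: 1.829 (Δ0.171)

2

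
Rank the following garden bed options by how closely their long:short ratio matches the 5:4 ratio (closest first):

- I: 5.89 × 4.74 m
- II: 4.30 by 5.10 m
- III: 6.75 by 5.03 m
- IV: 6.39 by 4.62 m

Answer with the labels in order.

I: 5.89/4.74 ≈ 1.243 → |1.243 − 1.250| = 0.007
II: 5.10/4.30 ≈ 1.186 → |1.186 − 1.250| = 0.064
III: 6.75/5.03 ≈ 1.342 → |1.342 − 1.250| = 0.092
IV: 6.39/4.62 ≈ 1.383 → |1.383 − 1.250| = 0.133

I, II, III, IV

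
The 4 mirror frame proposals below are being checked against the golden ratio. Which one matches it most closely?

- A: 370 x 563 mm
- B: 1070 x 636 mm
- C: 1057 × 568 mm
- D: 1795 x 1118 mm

D

Target golden ratio ≈ 1.618.
A: 1.522 (Δ0.096)  B: 1.682 (Δ0.064)  C: 1.861 (Δ0.243)  D: 1.606 (Δ0.012)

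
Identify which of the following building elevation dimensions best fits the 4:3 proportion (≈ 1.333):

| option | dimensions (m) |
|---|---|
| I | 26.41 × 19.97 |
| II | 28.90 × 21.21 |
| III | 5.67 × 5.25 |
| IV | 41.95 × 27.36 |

Ratios (long/short): I ≈ 1.322; II ≈ 1.363; III ≈ 1.080; IV ≈ 1.533.
4:3 ≈ 1.333; option I is nearest (Δ 0.011).

I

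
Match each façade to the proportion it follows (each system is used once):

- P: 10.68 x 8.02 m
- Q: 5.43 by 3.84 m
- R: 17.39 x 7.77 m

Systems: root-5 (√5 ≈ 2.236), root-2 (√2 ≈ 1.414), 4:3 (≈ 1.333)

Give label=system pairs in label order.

P=4:3, Q=root-2, R=root-5

Ratios: P ≈ 1.332; Q ≈ 1.414; R ≈ 2.238.
Targets: root-5 ≈ 2.236; root-2 ≈ 1.414; 4:3 ≈ 1.333.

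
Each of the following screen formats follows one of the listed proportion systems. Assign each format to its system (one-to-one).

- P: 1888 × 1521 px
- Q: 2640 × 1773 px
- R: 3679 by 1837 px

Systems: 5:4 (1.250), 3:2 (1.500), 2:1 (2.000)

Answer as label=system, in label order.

Ratios: P ≈ 1.241; Q ≈ 1.489; R ≈ 2.003.
Targets: 5:4 ≈ 1.250; 3:2 ≈ 1.500; 2:1 ≈ 2.000.

P=5:4, Q=3:2, R=2:1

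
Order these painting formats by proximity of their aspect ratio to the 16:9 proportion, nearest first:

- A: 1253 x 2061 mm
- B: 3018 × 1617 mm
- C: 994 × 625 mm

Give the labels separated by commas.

A: 2061/1253 ≈ 1.645 → |1.645 − 1.778| = 0.133
B: 3018/1617 ≈ 1.866 → |1.866 − 1.778| = 0.088
C: 994/625 ≈ 1.590 → |1.590 − 1.778| = 0.188

B, A, C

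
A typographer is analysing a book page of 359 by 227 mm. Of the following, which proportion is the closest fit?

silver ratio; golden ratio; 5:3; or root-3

golden ratio

359/227 ≈ 1.581. Nearest candidates are golden ratio (1.618, off by 0.037) and 5:3 (1.667, off by 0.086).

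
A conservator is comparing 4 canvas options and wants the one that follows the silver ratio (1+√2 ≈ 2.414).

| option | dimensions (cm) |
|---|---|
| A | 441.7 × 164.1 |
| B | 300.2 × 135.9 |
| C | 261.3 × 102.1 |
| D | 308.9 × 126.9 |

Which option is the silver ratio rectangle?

Target silver ratio ≈ 2.414.
A: 2.692 (Δ0.278)  B: 2.209 (Δ0.205)  C: 2.559 (Δ0.145)  D: 2.434 (Δ0.020)

D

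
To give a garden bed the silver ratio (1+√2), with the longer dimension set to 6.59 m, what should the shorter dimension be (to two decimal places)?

silver ratio ≈ 2.41421.
Shorter side = 6.59 ÷ 2.41421 ≈ 2.7297 → 2.73 m.

2.73 m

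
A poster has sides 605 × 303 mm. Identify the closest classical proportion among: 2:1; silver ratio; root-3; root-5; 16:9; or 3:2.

Ratio = 605 / 303 ≈ 1.997.
Distances: 2:1 2.000 (Δ 0.003); silver ratio 2.414 (Δ 0.417); root-3 1.732 (Δ 0.265); root-5 2.236 (Δ 0.239); 16:9 1.778 (Δ 0.219); 3:2 1.500 (Δ 0.497).

2:1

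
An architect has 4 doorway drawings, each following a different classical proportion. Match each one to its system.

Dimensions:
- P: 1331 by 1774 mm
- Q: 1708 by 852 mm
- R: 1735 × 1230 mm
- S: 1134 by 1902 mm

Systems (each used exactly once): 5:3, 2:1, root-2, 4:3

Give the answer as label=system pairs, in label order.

P=4:3, Q=2:1, R=root-2, S=5:3

Ratios: P ≈ 1.333; Q ≈ 2.005; R ≈ 1.411; S ≈ 1.677.
Targets: 5:3 ≈ 1.667; 2:1 ≈ 2.000; root-2 ≈ 1.414; 4:3 ≈ 1.333.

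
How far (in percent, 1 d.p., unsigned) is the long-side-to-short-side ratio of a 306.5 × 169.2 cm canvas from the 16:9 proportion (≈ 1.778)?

Ratio = 306.5 / 169.2 ≈ 1.8115.
Ideal 16:9 ≈ 1.7778. |1.8115 − 1.7778| / 1.7778 ≈ 1.90% → 1.9%.

1.9%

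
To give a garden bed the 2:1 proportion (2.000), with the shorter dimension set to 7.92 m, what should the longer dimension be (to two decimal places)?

2:1 = 2.00000.
Longer side = 7.92 × 2.00000 ≈ 15.8400 → 15.84 m.

15.84 m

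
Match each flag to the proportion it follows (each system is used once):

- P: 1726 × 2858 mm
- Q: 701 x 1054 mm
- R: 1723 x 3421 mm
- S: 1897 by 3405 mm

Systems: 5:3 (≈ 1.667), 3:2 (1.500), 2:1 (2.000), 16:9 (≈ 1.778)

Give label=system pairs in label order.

Ratios: P ≈ 1.656; Q ≈ 1.504; R ≈ 1.985; S ≈ 1.795.
Targets: 5:3 ≈ 1.667; 3:2 ≈ 1.500; 2:1 ≈ 2.000; 16:9 ≈ 1.778.

P=5:3, Q=3:2, R=2:1, S=16:9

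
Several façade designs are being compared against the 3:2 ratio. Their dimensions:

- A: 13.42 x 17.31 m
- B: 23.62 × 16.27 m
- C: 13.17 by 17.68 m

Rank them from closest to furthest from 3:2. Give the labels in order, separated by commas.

B, C, A

A: 17.31/13.42 ≈ 1.290 → |1.290 − 1.500| = 0.210
B: 23.62/16.27 ≈ 1.452 → |1.452 − 1.500| = 0.048
C: 17.68/13.17 ≈ 1.342 → |1.342 − 1.500| = 0.158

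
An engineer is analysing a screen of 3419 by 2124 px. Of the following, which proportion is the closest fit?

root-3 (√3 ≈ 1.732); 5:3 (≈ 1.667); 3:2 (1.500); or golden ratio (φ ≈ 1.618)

3419/2124 ≈ 1.610. Nearest candidates are golden ratio (1.618, off by 0.008) and 5:3 (1.667, off by 0.057).

golden ratio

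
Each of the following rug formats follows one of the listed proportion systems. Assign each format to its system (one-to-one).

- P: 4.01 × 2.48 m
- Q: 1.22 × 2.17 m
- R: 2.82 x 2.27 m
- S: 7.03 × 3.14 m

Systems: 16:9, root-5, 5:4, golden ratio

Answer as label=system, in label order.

P = 4.01/2.48 ≈ 1.617 → golden ratio (1.618)
Q = 2.17/1.22 ≈ 1.779 → 16:9 (1.778)
R = 2.82/2.27 ≈ 1.242 → 5:4 (1.250)
S = 7.03/3.14 ≈ 2.239 → root-5 (2.236)

P=golden ratio, Q=16:9, R=5:4, S=root-5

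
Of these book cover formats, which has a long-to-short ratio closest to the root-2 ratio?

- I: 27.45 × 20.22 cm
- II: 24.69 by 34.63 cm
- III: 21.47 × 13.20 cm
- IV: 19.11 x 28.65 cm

Target root-2 ≈ 1.414.
I: 1.358 (Δ0.056)  II: 1.403 (Δ0.011)  III: 1.627 (Δ0.213)  IV: 1.499 (Δ0.085)

II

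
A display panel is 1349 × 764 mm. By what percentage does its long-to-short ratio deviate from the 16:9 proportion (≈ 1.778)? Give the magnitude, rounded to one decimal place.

Ratio = 1349 / 764 ≈ 1.7657.
Ideal 16:9 ≈ 1.7778. |1.7657 − 1.7778| / 1.7778 ≈ 0.68% → 0.7%.

0.7%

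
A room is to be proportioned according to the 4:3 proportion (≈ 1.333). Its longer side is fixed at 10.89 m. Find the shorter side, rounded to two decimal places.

8.17 m

4:3 ≈ 1.33333.
Shorter side = 10.89 ÷ 1.33333 ≈ 8.1675 → 8.17 m.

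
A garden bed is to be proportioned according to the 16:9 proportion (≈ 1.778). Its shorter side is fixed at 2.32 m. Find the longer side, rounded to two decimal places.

4.12 m

16:9 ≈ 1.77778.
Longer side = 2.32 × 1.77778 ≈ 4.1244 → 4.12 m.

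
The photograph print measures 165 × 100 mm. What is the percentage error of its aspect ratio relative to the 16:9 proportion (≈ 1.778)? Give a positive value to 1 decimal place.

7.2%

Ratio = 165 / 100 ≈ 1.6500.
Ideal 16:9 ≈ 1.7778. |1.6500 − 1.7778| / 1.7778 ≈ 7.19% → 7.2%.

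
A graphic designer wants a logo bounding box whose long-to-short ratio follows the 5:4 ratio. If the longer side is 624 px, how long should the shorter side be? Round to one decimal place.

5:4 = 1.25000.
Shorter side = 624 ÷ 1.25000 ≈ 499.200 → 499.2 px.

499.2 px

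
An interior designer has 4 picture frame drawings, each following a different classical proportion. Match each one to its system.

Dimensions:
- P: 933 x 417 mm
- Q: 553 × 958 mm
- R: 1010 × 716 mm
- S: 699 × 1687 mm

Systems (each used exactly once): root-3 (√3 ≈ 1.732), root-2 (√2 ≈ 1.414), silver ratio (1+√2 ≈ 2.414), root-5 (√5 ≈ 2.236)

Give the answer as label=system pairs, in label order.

P=root-5, Q=root-3, R=root-2, S=silver ratio

P = 933/417 ≈ 2.237 → root-5 (2.236)
Q = 958/553 ≈ 1.732 → root-3 (1.732)
R = 1010/716 ≈ 1.411 → root-2 (1.414)
S = 1687/699 ≈ 2.413 → silver ratio (2.414)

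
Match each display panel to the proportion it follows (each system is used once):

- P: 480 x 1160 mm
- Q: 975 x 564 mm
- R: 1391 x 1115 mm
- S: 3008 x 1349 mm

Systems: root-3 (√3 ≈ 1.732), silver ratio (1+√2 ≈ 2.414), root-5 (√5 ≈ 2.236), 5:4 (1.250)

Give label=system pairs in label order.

P = 1160/480 ≈ 2.417 → silver ratio (2.414)
Q = 975/564 ≈ 1.729 → root-3 (1.732)
R = 1391/1115 ≈ 1.248 → 5:4 (1.250)
S = 3008/1349 ≈ 2.230 → root-5 (2.236)

P=silver ratio, Q=root-3, R=5:4, S=root-5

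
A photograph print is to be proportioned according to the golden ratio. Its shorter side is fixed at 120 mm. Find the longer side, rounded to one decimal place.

golden ratio ≈ 1.61803.
Longer side = 120 × 1.61803 ≈ 194.164 → 194.2 mm.

194.2 mm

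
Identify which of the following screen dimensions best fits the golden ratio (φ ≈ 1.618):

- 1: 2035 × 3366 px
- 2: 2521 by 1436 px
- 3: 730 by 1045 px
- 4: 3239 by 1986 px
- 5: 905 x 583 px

4

Ratios (long/short): 1 ≈ 1.654; 2 ≈ 1.756; 3 ≈ 1.432; 4 ≈ 1.631; 5 ≈ 1.552.
golden ratio ≈ 1.618; option 4 is nearest (Δ 0.013).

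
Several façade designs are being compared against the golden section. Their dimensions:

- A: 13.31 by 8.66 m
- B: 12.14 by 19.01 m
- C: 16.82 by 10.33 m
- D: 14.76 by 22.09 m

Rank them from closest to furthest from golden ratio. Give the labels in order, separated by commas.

C, B, A, D

Ratios: A = 13.31 / 8.66 ≈ 1.537; B = 19.01 / 12.14 ≈ 1.566; C = 16.82 / 10.33 ≈ 1.628; D = 22.09 / 14.76 ≈ 1.497.
|Δ from 1.618|: A 0.081; B 0.052; C 0.010; D 0.121.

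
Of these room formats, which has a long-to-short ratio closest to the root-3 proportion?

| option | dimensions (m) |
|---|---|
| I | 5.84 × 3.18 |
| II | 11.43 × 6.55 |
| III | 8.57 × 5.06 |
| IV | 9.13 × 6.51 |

II

Target root-3 ≈ 1.732.
I: 1.836 (Δ0.104)  II: 1.745 (Δ0.013)  III: 1.694 (Δ0.038)  IV: 1.402 (Δ0.330)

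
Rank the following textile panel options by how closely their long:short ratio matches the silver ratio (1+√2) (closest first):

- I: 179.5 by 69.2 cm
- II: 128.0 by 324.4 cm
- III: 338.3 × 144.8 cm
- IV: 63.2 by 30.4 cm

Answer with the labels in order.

Ratios: I = 179.5 / 69.2 ≈ 2.594; II = 324.4 / 128.0 ≈ 2.534; III = 338.3 / 144.8 ≈ 2.336; IV = 63.2 / 30.4 ≈ 2.079.
|Δ from 2.414|: I 0.180; II 0.120; III 0.078; IV 0.335.

III, II, I, IV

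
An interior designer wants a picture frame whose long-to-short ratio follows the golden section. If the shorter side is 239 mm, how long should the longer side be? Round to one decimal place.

golden ratio ≈ 1.61803.
Longer side = 239 × 1.61803 ≈ 386.709 → 386.7 mm.

386.7 mm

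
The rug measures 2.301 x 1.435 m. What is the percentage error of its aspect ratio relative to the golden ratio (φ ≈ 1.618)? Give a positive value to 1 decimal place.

0.9%

Ratio = 2.301 / 1.435 ≈ 1.6035.
Ideal golden ratio ≈ 1.6180. |1.6035 − 1.6180| / 1.6180 ≈ 0.90% → 0.9%.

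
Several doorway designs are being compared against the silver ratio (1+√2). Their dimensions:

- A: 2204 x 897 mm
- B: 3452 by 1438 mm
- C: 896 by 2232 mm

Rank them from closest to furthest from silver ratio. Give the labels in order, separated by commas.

B, A, C

A: 2204/897 ≈ 2.457 → |2.457 − 2.414| = 0.043
B: 3452/1438 ≈ 2.401 → |2.401 − 2.414| = 0.013
C: 2232/896 ≈ 2.491 → |2.491 − 2.414| = 0.077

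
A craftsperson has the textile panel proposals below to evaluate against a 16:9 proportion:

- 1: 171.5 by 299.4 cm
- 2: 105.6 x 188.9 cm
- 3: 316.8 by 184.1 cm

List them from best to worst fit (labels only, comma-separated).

1: 299.4/171.5 ≈ 1.746 → |1.746 − 1.778| = 0.032
2: 188.9/105.6 ≈ 1.789 → |1.789 − 1.778| = 0.011
3: 316.8/184.1 ≈ 1.721 → |1.721 − 1.778| = 0.057

2, 1, 3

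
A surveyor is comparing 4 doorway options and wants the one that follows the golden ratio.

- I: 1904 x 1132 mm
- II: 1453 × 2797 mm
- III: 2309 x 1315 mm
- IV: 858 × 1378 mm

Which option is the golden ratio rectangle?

Target golden ratio ≈ 1.618.
I: 1.682 (Δ0.064)  II: 1.925 (Δ0.307)  III: 1.756 (Δ0.138)  IV: 1.606 (Δ0.012)

IV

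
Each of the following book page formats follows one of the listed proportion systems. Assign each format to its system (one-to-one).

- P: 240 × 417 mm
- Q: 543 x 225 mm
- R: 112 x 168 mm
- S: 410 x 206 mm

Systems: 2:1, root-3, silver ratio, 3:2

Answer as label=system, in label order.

P = 417/240 ≈ 1.738 → root-3 (1.732)
Q = 543/225 ≈ 2.413 → silver ratio (2.414)
R = 168/112 ≈ 1.500 → 3:2 (1.500)
S = 410/206 ≈ 1.990 → 2:1 (2.000)

P=root-3, Q=silver ratio, R=3:2, S=2:1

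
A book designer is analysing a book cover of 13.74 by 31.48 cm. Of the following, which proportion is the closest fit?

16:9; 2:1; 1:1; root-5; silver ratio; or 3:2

root-5

31.48/13.74 ≈ 2.291. Nearest candidates are root-5 (2.236, off by 0.055) and silver ratio (2.414, off by 0.123).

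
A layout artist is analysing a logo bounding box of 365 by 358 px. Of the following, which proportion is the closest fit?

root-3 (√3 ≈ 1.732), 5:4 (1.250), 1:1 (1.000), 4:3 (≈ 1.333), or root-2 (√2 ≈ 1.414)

365/358 ≈ 1.020. Nearest candidates are 1:1 (1.000, off by 0.020) and 5:4 (1.250, off by 0.230).

1:1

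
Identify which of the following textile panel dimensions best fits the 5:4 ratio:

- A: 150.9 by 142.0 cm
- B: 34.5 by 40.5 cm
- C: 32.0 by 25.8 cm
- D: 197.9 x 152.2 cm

C

Ratios (long/short): A ≈ 1.063; B ≈ 1.174; C ≈ 1.240; D ≈ 1.300.
5:4 ≈ 1.250; option C is nearest (Δ 0.010).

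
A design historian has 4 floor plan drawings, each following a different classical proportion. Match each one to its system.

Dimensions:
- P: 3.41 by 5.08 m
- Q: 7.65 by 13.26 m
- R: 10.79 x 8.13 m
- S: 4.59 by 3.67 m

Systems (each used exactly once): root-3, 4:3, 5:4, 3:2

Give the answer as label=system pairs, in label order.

Ratios: P ≈ 1.490; Q ≈ 1.733; R ≈ 1.327; S ≈ 1.251.
Targets: root-3 ≈ 1.732; 4:3 ≈ 1.333; 5:4 ≈ 1.250; 3:2 ≈ 1.500.

P=3:2, Q=root-3, R=4:3, S=5:4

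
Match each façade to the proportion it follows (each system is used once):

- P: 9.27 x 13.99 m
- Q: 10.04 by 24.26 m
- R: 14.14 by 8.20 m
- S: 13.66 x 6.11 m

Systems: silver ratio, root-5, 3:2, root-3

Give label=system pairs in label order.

P=3:2, Q=silver ratio, R=root-3, S=root-5

Ratios: P ≈ 1.509; Q ≈ 2.416; R ≈ 1.724; S ≈ 2.236.
Targets: silver ratio ≈ 2.414; root-5 ≈ 2.236; 3:2 ≈ 1.500; root-3 ≈ 1.732.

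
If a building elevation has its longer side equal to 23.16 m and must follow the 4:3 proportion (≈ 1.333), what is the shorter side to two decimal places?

17.37 m

4:3 ≈ 1.33333.
Shorter side = 23.16 ÷ 1.33333 ≈ 17.3700 → 17.37 m.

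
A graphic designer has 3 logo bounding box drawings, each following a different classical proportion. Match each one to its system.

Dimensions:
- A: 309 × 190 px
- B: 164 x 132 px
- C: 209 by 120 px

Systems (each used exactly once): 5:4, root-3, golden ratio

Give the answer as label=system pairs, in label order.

A = 309/190 ≈ 1.626 → golden ratio (1.618)
B = 164/132 ≈ 1.242 → 5:4 (1.250)
C = 209/120 ≈ 1.742 → root-3 (1.732)

A=golden ratio, B=5:4, C=root-3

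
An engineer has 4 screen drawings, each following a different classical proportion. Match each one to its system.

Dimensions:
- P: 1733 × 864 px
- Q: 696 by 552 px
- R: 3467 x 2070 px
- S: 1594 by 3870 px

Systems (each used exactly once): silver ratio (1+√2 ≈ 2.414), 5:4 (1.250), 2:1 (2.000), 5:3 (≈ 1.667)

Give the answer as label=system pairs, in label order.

P=2:1, Q=5:4, R=5:3, S=silver ratio

Ratios: P ≈ 2.006; Q ≈ 1.261; R ≈ 1.675; S ≈ 2.428.
Targets: silver ratio ≈ 2.414; 5:4 ≈ 1.250; 2:1 ≈ 2.000; 5:3 ≈ 1.667.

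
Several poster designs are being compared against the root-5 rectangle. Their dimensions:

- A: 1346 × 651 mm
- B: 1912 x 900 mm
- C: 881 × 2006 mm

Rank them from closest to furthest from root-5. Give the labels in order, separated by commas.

A: 1346/651 ≈ 2.068 → |2.068 − 2.236| = 0.168
B: 1912/900 ≈ 2.124 → |2.124 − 2.236| = 0.112
C: 2006/881 ≈ 2.277 → |2.277 − 2.236| = 0.041

C, B, A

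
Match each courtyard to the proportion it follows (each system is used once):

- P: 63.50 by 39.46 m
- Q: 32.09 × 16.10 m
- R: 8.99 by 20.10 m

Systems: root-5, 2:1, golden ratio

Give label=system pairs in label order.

P = 63.50/39.46 ≈ 1.609 → golden ratio (1.618)
Q = 32.09/16.10 ≈ 1.993 → 2:1 (2.000)
R = 20.10/8.99 ≈ 2.236 → root-5 (2.236)

P=golden ratio, Q=2:1, R=root-5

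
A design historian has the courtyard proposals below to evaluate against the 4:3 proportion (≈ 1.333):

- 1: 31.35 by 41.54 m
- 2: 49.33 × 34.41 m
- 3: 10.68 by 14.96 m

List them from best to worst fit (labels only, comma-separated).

1, 3, 2

1: 41.54/31.35 ≈ 1.325 → |1.325 − 1.333| = 0.008
2: 49.33/34.41 ≈ 1.434 → |1.434 − 1.333| = 0.101
3: 14.96/10.68 ≈ 1.401 → |1.401 − 1.333| = 0.068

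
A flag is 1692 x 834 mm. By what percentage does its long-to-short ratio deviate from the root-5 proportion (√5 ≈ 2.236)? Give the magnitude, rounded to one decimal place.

9.3%

Ratio = 1692 / 834 ≈ 2.0288.
Ideal root-5 ≈ 2.2361. |2.0288 − 2.2361| / 2.2361 ≈ 9.27% → 9.3%.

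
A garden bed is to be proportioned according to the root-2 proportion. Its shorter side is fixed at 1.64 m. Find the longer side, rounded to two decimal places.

2.32 m

root-2 ≈ 1.41421.
Longer side = 1.64 × 1.41421 ≈ 2.3193 → 2.32 m.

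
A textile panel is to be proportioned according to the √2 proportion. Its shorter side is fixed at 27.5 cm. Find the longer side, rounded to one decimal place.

38.9 cm

root-2 ≈ 1.41421.
Longer side = 27.5 × 1.41421 ≈ 38.891 → 38.9 cm.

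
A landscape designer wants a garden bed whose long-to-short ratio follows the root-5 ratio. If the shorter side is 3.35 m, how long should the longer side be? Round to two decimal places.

root-5 ≈ 2.23607.
Longer side = 3.35 × 2.23607 ≈ 7.4908 → 7.49 m.

7.49 m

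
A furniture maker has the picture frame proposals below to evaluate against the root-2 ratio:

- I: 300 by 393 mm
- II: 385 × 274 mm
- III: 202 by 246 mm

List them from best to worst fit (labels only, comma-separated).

Ratios: I = 393 / 300 ≈ 1.310; II = 385 / 274 ≈ 1.405; III = 246 / 202 ≈ 1.218.
|Δ from 1.414|: I 0.104; II 0.009; III 0.196.

II, I, III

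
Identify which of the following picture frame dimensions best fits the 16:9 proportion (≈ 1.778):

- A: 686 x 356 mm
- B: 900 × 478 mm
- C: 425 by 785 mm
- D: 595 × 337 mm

D

Ratios (long/short): A ≈ 1.927; B ≈ 1.883; C ≈ 1.847; D ≈ 1.766.
16:9 ≈ 1.778; option D is nearest (Δ 0.012).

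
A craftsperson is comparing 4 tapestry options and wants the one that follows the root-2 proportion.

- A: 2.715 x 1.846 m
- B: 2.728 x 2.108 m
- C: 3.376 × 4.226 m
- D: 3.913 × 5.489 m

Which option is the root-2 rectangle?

Ratios (long/short): A ≈ 1.471; B ≈ 1.294; C ≈ 1.252; D ≈ 1.403.
root-2 ≈ 1.414; option D is nearest (Δ 0.011).

D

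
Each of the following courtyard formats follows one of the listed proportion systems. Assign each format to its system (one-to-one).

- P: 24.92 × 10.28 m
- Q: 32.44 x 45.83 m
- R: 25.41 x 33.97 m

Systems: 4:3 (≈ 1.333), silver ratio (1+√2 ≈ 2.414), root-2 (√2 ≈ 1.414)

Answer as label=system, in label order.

Ratios: P ≈ 2.424; Q ≈ 1.413; R ≈ 1.337.
Targets: 4:3 ≈ 1.333; silver ratio ≈ 2.414; root-2 ≈ 1.414.

P=silver ratio, Q=root-2, R=4:3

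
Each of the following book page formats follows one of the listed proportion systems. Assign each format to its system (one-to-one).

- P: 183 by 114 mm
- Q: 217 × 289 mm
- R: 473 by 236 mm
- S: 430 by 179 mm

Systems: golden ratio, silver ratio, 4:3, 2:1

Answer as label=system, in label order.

P=golden ratio, Q=4:3, R=2:1, S=silver ratio

P = 183/114 ≈ 1.605 → golden ratio (1.618)
Q = 289/217 ≈ 1.332 → 4:3 (1.333)
R = 473/236 ≈ 2.004 → 2:1 (2.000)
S = 430/179 ≈ 2.402 → silver ratio (2.414)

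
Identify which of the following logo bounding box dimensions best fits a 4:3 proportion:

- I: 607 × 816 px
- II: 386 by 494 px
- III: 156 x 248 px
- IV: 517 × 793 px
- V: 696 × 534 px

I

Ratios (long/short): I ≈ 1.344; II ≈ 1.280; III ≈ 1.590; IV ≈ 1.534; V ≈ 1.303.
4:3 ≈ 1.333; option I is nearest (Δ 0.011).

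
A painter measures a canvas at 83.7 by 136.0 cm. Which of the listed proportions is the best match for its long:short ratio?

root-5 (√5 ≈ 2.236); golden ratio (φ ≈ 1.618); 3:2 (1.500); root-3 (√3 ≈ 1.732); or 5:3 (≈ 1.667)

136.0/83.7 ≈ 1.625. Nearest candidates are golden ratio (1.618, off by 0.007) and 5:3 (1.667, off by 0.042).

golden ratio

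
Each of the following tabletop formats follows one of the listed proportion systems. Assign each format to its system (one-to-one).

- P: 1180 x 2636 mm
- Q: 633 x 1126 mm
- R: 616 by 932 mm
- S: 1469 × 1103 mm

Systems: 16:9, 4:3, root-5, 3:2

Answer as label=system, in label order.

Ratios: P ≈ 2.234; Q ≈ 1.779; R ≈ 1.513; S ≈ 1.332.
Targets: 16:9 ≈ 1.778; 4:3 ≈ 1.333; root-5 ≈ 2.236; 3:2 ≈ 1.500.

P=root-5, Q=16:9, R=3:2, S=4:3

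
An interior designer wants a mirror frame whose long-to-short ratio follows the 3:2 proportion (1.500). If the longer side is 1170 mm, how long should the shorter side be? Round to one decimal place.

780.0 mm

3:2 = 1.50000.
Shorter side = 1170 ÷ 1.50000 ≈ 780.000 → 780.0 mm.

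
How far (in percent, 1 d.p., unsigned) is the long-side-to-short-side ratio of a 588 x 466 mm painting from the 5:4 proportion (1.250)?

Ratio = 588 / 466 ≈ 1.2618.
Ideal 5:4 = 1.2500. |1.2618 − 1.2500| / 1.2500 ≈ 0.94% → 0.9%.

0.9%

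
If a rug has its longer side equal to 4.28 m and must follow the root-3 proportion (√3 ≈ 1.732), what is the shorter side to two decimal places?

2.47 m

root-3 ≈ 1.73205.
Shorter side = 4.28 ÷ 1.73205 ≈ 2.4711 → 2.47 m.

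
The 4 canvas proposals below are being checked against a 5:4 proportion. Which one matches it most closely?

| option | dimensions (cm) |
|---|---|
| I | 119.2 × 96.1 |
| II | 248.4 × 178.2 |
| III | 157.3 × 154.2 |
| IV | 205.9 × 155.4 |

Ratios (long/short): I ≈ 1.240; II ≈ 1.394; III ≈ 1.020; IV ≈ 1.325.
5:4 ≈ 1.250; option I is nearest (Δ 0.010).

I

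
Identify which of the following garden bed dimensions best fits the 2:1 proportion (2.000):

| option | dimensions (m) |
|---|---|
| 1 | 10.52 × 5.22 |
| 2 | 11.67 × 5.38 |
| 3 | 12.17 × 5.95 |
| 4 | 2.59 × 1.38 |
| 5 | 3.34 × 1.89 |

1

Ratios (long/short): 1 ≈ 2.015; 2 ≈ 2.169; 3 ≈ 2.045; 4 ≈ 1.877; 5 ≈ 1.767.
2:1 ≈ 2.000; option 1 is nearest (Δ 0.015).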